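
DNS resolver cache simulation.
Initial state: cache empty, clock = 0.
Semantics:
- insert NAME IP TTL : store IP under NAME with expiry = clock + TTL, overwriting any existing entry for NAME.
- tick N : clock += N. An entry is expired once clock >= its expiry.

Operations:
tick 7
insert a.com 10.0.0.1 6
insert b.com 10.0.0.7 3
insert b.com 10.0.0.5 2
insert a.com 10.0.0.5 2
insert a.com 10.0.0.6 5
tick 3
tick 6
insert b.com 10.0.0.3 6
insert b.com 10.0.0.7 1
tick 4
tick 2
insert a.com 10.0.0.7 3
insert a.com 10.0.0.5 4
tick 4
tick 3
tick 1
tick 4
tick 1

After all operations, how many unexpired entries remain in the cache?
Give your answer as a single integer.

Op 1: tick 7 -> clock=7.
Op 2: insert a.com -> 10.0.0.1 (expiry=7+6=13). clock=7
Op 3: insert b.com -> 10.0.0.7 (expiry=7+3=10). clock=7
Op 4: insert b.com -> 10.0.0.5 (expiry=7+2=9). clock=7
Op 5: insert a.com -> 10.0.0.5 (expiry=7+2=9). clock=7
Op 6: insert a.com -> 10.0.0.6 (expiry=7+5=12). clock=7
Op 7: tick 3 -> clock=10. purged={b.com}
Op 8: tick 6 -> clock=16. purged={a.com}
Op 9: insert b.com -> 10.0.0.3 (expiry=16+6=22). clock=16
Op 10: insert b.com -> 10.0.0.7 (expiry=16+1=17). clock=16
Op 11: tick 4 -> clock=20. purged={b.com}
Op 12: tick 2 -> clock=22.
Op 13: insert a.com -> 10.0.0.7 (expiry=22+3=25). clock=22
Op 14: insert a.com -> 10.0.0.5 (expiry=22+4=26). clock=22
Op 15: tick 4 -> clock=26. purged={a.com}
Op 16: tick 3 -> clock=29.
Op 17: tick 1 -> clock=30.
Op 18: tick 4 -> clock=34.
Op 19: tick 1 -> clock=35.
Final cache (unexpired): {} -> size=0

Answer: 0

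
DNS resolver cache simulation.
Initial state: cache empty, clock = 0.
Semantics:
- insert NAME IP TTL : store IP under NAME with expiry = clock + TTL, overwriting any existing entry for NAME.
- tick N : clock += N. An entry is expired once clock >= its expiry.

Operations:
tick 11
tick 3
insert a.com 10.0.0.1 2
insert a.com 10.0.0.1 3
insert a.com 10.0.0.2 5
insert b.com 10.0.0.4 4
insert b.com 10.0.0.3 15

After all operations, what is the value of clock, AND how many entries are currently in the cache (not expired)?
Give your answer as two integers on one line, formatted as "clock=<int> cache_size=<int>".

Op 1: tick 11 -> clock=11.
Op 2: tick 3 -> clock=14.
Op 3: insert a.com -> 10.0.0.1 (expiry=14+2=16). clock=14
Op 4: insert a.com -> 10.0.0.1 (expiry=14+3=17). clock=14
Op 5: insert a.com -> 10.0.0.2 (expiry=14+5=19). clock=14
Op 6: insert b.com -> 10.0.0.4 (expiry=14+4=18). clock=14
Op 7: insert b.com -> 10.0.0.3 (expiry=14+15=29). clock=14
Final clock = 14
Final cache (unexpired): {a.com,b.com} -> size=2

Answer: clock=14 cache_size=2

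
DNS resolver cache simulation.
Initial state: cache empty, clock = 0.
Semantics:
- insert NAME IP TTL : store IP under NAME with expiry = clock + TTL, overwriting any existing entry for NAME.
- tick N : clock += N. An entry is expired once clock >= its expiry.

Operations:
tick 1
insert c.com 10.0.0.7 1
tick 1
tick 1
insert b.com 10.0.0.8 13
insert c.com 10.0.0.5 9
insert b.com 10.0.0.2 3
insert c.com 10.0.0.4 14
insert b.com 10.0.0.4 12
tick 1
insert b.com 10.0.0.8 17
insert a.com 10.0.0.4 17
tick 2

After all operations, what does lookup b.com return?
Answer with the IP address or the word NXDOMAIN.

Answer: 10.0.0.8

Derivation:
Op 1: tick 1 -> clock=1.
Op 2: insert c.com -> 10.0.0.7 (expiry=1+1=2). clock=1
Op 3: tick 1 -> clock=2. purged={c.com}
Op 4: tick 1 -> clock=3.
Op 5: insert b.com -> 10.0.0.8 (expiry=3+13=16). clock=3
Op 6: insert c.com -> 10.0.0.5 (expiry=3+9=12). clock=3
Op 7: insert b.com -> 10.0.0.2 (expiry=3+3=6). clock=3
Op 8: insert c.com -> 10.0.0.4 (expiry=3+14=17). clock=3
Op 9: insert b.com -> 10.0.0.4 (expiry=3+12=15). clock=3
Op 10: tick 1 -> clock=4.
Op 11: insert b.com -> 10.0.0.8 (expiry=4+17=21). clock=4
Op 12: insert a.com -> 10.0.0.4 (expiry=4+17=21). clock=4
Op 13: tick 2 -> clock=6.
lookup b.com: present, ip=10.0.0.8 expiry=21 > clock=6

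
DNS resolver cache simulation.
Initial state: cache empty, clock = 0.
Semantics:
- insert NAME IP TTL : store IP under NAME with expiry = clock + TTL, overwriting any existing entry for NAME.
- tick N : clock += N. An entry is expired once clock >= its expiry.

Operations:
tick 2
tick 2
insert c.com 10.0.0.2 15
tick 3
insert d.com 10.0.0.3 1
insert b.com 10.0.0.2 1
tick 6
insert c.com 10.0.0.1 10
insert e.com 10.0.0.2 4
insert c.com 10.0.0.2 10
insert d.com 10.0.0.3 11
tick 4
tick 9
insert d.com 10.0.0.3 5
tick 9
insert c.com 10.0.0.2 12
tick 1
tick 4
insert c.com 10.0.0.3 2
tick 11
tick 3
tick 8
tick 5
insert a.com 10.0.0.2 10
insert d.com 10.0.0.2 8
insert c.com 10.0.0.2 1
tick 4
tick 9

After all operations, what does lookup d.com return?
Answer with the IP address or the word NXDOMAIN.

Answer: NXDOMAIN

Derivation:
Op 1: tick 2 -> clock=2.
Op 2: tick 2 -> clock=4.
Op 3: insert c.com -> 10.0.0.2 (expiry=4+15=19). clock=4
Op 4: tick 3 -> clock=7.
Op 5: insert d.com -> 10.0.0.3 (expiry=7+1=8). clock=7
Op 6: insert b.com -> 10.0.0.2 (expiry=7+1=8). clock=7
Op 7: tick 6 -> clock=13. purged={b.com,d.com}
Op 8: insert c.com -> 10.0.0.1 (expiry=13+10=23). clock=13
Op 9: insert e.com -> 10.0.0.2 (expiry=13+4=17). clock=13
Op 10: insert c.com -> 10.0.0.2 (expiry=13+10=23). clock=13
Op 11: insert d.com -> 10.0.0.3 (expiry=13+11=24). clock=13
Op 12: tick 4 -> clock=17. purged={e.com}
Op 13: tick 9 -> clock=26. purged={c.com,d.com}
Op 14: insert d.com -> 10.0.0.3 (expiry=26+5=31). clock=26
Op 15: tick 9 -> clock=35. purged={d.com}
Op 16: insert c.com -> 10.0.0.2 (expiry=35+12=47). clock=35
Op 17: tick 1 -> clock=36.
Op 18: tick 4 -> clock=40.
Op 19: insert c.com -> 10.0.0.3 (expiry=40+2=42). clock=40
Op 20: tick 11 -> clock=51. purged={c.com}
Op 21: tick 3 -> clock=54.
Op 22: tick 8 -> clock=62.
Op 23: tick 5 -> clock=67.
Op 24: insert a.com -> 10.0.0.2 (expiry=67+10=77). clock=67
Op 25: insert d.com -> 10.0.0.2 (expiry=67+8=75). clock=67
Op 26: insert c.com -> 10.0.0.2 (expiry=67+1=68). clock=67
Op 27: tick 4 -> clock=71. purged={c.com}
Op 28: tick 9 -> clock=80. purged={a.com,d.com}
lookup d.com: not in cache (expired or never inserted)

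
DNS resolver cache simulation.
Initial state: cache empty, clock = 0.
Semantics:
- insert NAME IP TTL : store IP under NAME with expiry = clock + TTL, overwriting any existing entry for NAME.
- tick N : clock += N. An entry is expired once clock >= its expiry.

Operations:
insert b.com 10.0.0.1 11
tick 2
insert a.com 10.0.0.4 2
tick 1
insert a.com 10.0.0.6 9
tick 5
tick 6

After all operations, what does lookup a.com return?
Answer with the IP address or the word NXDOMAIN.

Answer: NXDOMAIN

Derivation:
Op 1: insert b.com -> 10.0.0.1 (expiry=0+11=11). clock=0
Op 2: tick 2 -> clock=2.
Op 3: insert a.com -> 10.0.0.4 (expiry=2+2=4). clock=2
Op 4: tick 1 -> clock=3.
Op 5: insert a.com -> 10.0.0.6 (expiry=3+9=12). clock=3
Op 6: tick 5 -> clock=8.
Op 7: tick 6 -> clock=14. purged={a.com,b.com}
lookup a.com: not in cache (expired or never inserted)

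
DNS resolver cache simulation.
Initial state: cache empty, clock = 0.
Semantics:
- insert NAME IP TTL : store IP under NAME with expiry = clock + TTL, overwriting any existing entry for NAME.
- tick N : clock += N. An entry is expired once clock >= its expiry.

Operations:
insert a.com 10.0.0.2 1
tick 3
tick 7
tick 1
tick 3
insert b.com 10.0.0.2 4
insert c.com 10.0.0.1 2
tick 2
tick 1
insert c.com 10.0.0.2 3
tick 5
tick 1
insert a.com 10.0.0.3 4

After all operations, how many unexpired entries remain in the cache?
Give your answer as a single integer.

Answer: 1

Derivation:
Op 1: insert a.com -> 10.0.0.2 (expiry=0+1=1). clock=0
Op 2: tick 3 -> clock=3. purged={a.com}
Op 3: tick 7 -> clock=10.
Op 4: tick 1 -> clock=11.
Op 5: tick 3 -> clock=14.
Op 6: insert b.com -> 10.0.0.2 (expiry=14+4=18). clock=14
Op 7: insert c.com -> 10.0.0.1 (expiry=14+2=16). clock=14
Op 8: tick 2 -> clock=16. purged={c.com}
Op 9: tick 1 -> clock=17.
Op 10: insert c.com -> 10.0.0.2 (expiry=17+3=20). clock=17
Op 11: tick 5 -> clock=22. purged={b.com,c.com}
Op 12: tick 1 -> clock=23.
Op 13: insert a.com -> 10.0.0.3 (expiry=23+4=27). clock=23
Final cache (unexpired): {a.com} -> size=1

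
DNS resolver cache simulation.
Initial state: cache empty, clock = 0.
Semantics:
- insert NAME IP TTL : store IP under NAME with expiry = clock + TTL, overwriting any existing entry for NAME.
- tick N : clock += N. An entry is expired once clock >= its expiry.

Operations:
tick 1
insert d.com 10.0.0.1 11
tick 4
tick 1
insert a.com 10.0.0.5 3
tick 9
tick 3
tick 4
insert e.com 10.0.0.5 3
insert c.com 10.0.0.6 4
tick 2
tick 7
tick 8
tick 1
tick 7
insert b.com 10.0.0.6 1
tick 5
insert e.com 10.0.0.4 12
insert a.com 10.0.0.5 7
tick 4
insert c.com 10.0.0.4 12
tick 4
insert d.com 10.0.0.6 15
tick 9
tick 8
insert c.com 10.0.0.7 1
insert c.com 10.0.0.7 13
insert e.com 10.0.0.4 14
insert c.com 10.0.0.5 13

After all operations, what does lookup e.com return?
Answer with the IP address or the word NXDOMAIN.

Answer: 10.0.0.4

Derivation:
Op 1: tick 1 -> clock=1.
Op 2: insert d.com -> 10.0.0.1 (expiry=1+11=12). clock=1
Op 3: tick 4 -> clock=5.
Op 4: tick 1 -> clock=6.
Op 5: insert a.com -> 10.0.0.5 (expiry=6+3=9). clock=6
Op 6: tick 9 -> clock=15. purged={a.com,d.com}
Op 7: tick 3 -> clock=18.
Op 8: tick 4 -> clock=22.
Op 9: insert e.com -> 10.0.0.5 (expiry=22+3=25). clock=22
Op 10: insert c.com -> 10.0.0.6 (expiry=22+4=26). clock=22
Op 11: tick 2 -> clock=24.
Op 12: tick 7 -> clock=31. purged={c.com,e.com}
Op 13: tick 8 -> clock=39.
Op 14: tick 1 -> clock=40.
Op 15: tick 7 -> clock=47.
Op 16: insert b.com -> 10.0.0.6 (expiry=47+1=48). clock=47
Op 17: tick 5 -> clock=52. purged={b.com}
Op 18: insert e.com -> 10.0.0.4 (expiry=52+12=64). clock=52
Op 19: insert a.com -> 10.0.0.5 (expiry=52+7=59). clock=52
Op 20: tick 4 -> clock=56.
Op 21: insert c.com -> 10.0.0.4 (expiry=56+12=68). clock=56
Op 22: tick 4 -> clock=60. purged={a.com}
Op 23: insert d.com -> 10.0.0.6 (expiry=60+15=75). clock=60
Op 24: tick 9 -> clock=69. purged={c.com,e.com}
Op 25: tick 8 -> clock=77. purged={d.com}
Op 26: insert c.com -> 10.0.0.7 (expiry=77+1=78). clock=77
Op 27: insert c.com -> 10.0.0.7 (expiry=77+13=90). clock=77
Op 28: insert e.com -> 10.0.0.4 (expiry=77+14=91). clock=77
Op 29: insert c.com -> 10.0.0.5 (expiry=77+13=90). clock=77
lookup e.com: present, ip=10.0.0.4 expiry=91 > clock=77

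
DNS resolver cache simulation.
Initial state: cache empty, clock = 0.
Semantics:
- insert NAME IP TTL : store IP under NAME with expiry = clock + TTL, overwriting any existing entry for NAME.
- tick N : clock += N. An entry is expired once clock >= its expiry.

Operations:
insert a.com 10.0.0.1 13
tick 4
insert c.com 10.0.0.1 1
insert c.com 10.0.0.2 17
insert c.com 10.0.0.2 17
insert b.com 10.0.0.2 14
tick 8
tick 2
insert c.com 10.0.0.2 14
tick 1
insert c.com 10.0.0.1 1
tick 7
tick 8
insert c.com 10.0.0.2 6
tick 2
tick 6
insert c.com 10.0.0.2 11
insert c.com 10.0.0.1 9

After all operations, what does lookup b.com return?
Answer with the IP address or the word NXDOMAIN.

Op 1: insert a.com -> 10.0.0.1 (expiry=0+13=13). clock=0
Op 2: tick 4 -> clock=4.
Op 3: insert c.com -> 10.0.0.1 (expiry=4+1=5). clock=4
Op 4: insert c.com -> 10.0.0.2 (expiry=4+17=21). clock=4
Op 5: insert c.com -> 10.0.0.2 (expiry=4+17=21). clock=4
Op 6: insert b.com -> 10.0.0.2 (expiry=4+14=18). clock=4
Op 7: tick 8 -> clock=12.
Op 8: tick 2 -> clock=14. purged={a.com}
Op 9: insert c.com -> 10.0.0.2 (expiry=14+14=28). clock=14
Op 10: tick 1 -> clock=15.
Op 11: insert c.com -> 10.0.0.1 (expiry=15+1=16). clock=15
Op 12: tick 7 -> clock=22. purged={b.com,c.com}
Op 13: tick 8 -> clock=30.
Op 14: insert c.com -> 10.0.0.2 (expiry=30+6=36). clock=30
Op 15: tick 2 -> clock=32.
Op 16: tick 6 -> clock=38. purged={c.com}
Op 17: insert c.com -> 10.0.0.2 (expiry=38+11=49). clock=38
Op 18: insert c.com -> 10.0.0.1 (expiry=38+9=47). clock=38
lookup b.com: not in cache (expired or never inserted)

Answer: NXDOMAIN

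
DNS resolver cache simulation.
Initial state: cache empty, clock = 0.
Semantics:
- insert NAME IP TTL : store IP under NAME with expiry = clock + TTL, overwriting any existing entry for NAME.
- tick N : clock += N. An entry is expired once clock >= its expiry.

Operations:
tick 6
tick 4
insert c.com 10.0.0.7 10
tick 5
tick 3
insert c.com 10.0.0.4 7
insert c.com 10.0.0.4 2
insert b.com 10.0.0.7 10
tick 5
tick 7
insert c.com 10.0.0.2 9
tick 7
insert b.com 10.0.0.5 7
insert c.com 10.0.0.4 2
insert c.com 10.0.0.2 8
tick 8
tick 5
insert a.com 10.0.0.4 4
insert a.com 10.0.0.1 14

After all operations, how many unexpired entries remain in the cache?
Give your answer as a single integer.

Answer: 1

Derivation:
Op 1: tick 6 -> clock=6.
Op 2: tick 4 -> clock=10.
Op 3: insert c.com -> 10.0.0.7 (expiry=10+10=20). clock=10
Op 4: tick 5 -> clock=15.
Op 5: tick 3 -> clock=18.
Op 6: insert c.com -> 10.0.0.4 (expiry=18+7=25). clock=18
Op 7: insert c.com -> 10.0.0.4 (expiry=18+2=20). clock=18
Op 8: insert b.com -> 10.0.0.7 (expiry=18+10=28). clock=18
Op 9: tick 5 -> clock=23. purged={c.com}
Op 10: tick 7 -> clock=30. purged={b.com}
Op 11: insert c.com -> 10.0.0.2 (expiry=30+9=39). clock=30
Op 12: tick 7 -> clock=37.
Op 13: insert b.com -> 10.0.0.5 (expiry=37+7=44). clock=37
Op 14: insert c.com -> 10.0.0.4 (expiry=37+2=39). clock=37
Op 15: insert c.com -> 10.0.0.2 (expiry=37+8=45). clock=37
Op 16: tick 8 -> clock=45. purged={b.com,c.com}
Op 17: tick 5 -> clock=50.
Op 18: insert a.com -> 10.0.0.4 (expiry=50+4=54). clock=50
Op 19: insert a.com -> 10.0.0.1 (expiry=50+14=64). clock=50
Final cache (unexpired): {a.com} -> size=1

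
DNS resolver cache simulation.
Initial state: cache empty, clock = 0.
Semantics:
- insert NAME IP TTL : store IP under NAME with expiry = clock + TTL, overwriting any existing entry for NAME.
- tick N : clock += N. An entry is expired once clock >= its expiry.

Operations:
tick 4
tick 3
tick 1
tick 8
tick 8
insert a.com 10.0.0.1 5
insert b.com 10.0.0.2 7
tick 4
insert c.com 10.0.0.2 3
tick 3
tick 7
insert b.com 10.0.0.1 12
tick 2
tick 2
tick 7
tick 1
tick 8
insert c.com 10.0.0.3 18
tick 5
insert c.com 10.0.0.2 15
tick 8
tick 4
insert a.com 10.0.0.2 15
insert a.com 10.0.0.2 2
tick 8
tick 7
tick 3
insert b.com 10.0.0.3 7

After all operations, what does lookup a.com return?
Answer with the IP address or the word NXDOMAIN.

Answer: NXDOMAIN

Derivation:
Op 1: tick 4 -> clock=4.
Op 2: tick 3 -> clock=7.
Op 3: tick 1 -> clock=8.
Op 4: tick 8 -> clock=16.
Op 5: tick 8 -> clock=24.
Op 6: insert a.com -> 10.0.0.1 (expiry=24+5=29). clock=24
Op 7: insert b.com -> 10.0.0.2 (expiry=24+7=31). clock=24
Op 8: tick 4 -> clock=28.
Op 9: insert c.com -> 10.0.0.2 (expiry=28+3=31). clock=28
Op 10: tick 3 -> clock=31. purged={a.com,b.com,c.com}
Op 11: tick 7 -> clock=38.
Op 12: insert b.com -> 10.0.0.1 (expiry=38+12=50). clock=38
Op 13: tick 2 -> clock=40.
Op 14: tick 2 -> clock=42.
Op 15: tick 7 -> clock=49.
Op 16: tick 1 -> clock=50. purged={b.com}
Op 17: tick 8 -> clock=58.
Op 18: insert c.com -> 10.0.0.3 (expiry=58+18=76). clock=58
Op 19: tick 5 -> clock=63.
Op 20: insert c.com -> 10.0.0.2 (expiry=63+15=78). clock=63
Op 21: tick 8 -> clock=71.
Op 22: tick 4 -> clock=75.
Op 23: insert a.com -> 10.0.0.2 (expiry=75+15=90). clock=75
Op 24: insert a.com -> 10.0.0.2 (expiry=75+2=77). clock=75
Op 25: tick 8 -> clock=83. purged={a.com,c.com}
Op 26: tick 7 -> clock=90.
Op 27: tick 3 -> clock=93.
Op 28: insert b.com -> 10.0.0.3 (expiry=93+7=100). clock=93
lookup a.com: not in cache (expired or never inserted)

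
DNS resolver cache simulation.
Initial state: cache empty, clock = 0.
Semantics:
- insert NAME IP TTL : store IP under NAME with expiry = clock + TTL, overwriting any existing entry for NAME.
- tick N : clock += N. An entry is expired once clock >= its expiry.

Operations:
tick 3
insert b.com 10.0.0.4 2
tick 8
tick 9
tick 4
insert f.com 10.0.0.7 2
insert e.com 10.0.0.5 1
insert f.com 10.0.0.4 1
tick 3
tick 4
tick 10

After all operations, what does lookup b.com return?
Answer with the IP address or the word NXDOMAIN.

Answer: NXDOMAIN

Derivation:
Op 1: tick 3 -> clock=3.
Op 2: insert b.com -> 10.0.0.4 (expiry=3+2=5). clock=3
Op 3: tick 8 -> clock=11. purged={b.com}
Op 4: tick 9 -> clock=20.
Op 5: tick 4 -> clock=24.
Op 6: insert f.com -> 10.0.0.7 (expiry=24+2=26). clock=24
Op 7: insert e.com -> 10.0.0.5 (expiry=24+1=25). clock=24
Op 8: insert f.com -> 10.0.0.4 (expiry=24+1=25). clock=24
Op 9: tick 3 -> clock=27. purged={e.com,f.com}
Op 10: tick 4 -> clock=31.
Op 11: tick 10 -> clock=41.
lookup b.com: not in cache (expired or never inserted)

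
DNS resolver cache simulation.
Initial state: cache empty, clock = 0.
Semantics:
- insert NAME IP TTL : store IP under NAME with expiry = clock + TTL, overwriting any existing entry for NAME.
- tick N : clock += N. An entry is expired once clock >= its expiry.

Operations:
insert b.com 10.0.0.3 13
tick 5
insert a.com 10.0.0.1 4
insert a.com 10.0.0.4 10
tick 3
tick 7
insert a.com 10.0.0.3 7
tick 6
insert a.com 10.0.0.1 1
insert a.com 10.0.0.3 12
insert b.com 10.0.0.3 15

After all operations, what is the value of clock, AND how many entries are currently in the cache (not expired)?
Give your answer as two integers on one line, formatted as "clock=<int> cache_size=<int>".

Op 1: insert b.com -> 10.0.0.3 (expiry=0+13=13). clock=0
Op 2: tick 5 -> clock=5.
Op 3: insert a.com -> 10.0.0.1 (expiry=5+4=9). clock=5
Op 4: insert a.com -> 10.0.0.4 (expiry=5+10=15). clock=5
Op 5: tick 3 -> clock=8.
Op 6: tick 7 -> clock=15. purged={a.com,b.com}
Op 7: insert a.com -> 10.0.0.3 (expiry=15+7=22). clock=15
Op 8: tick 6 -> clock=21.
Op 9: insert a.com -> 10.0.0.1 (expiry=21+1=22). clock=21
Op 10: insert a.com -> 10.0.0.3 (expiry=21+12=33). clock=21
Op 11: insert b.com -> 10.0.0.3 (expiry=21+15=36). clock=21
Final clock = 21
Final cache (unexpired): {a.com,b.com} -> size=2

Answer: clock=21 cache_size=2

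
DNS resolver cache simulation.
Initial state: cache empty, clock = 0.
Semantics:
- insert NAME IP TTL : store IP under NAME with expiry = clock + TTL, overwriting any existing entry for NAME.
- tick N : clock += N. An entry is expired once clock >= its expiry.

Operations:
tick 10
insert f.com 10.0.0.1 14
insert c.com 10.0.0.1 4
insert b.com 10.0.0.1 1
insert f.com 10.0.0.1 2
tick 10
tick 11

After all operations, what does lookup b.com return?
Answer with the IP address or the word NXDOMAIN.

Answer: NXDOMAIN

Derivation:
Op 1: tick 10 -> clock=10.
Op 2: insert f.com -> 10.0.0.1 (expiry=10+14=24). clock=10
Op 3: insert c.com -> 10.0.0.1 (expiry=10+4=14). clock=10
Op 4: insert b.com -> 10.0.0.1 (expiry=10+1=11). clock=10
Op 5: insert f.com -> 10.0.0.1 (expiry=10+2=12). clock=10
Op 6: tick 10 -> clock=20. purged={b.com,c.com,f.com}
Op 7: tick 11 -> clock=31.
lookup b.com: not in cache (expired or never inserted)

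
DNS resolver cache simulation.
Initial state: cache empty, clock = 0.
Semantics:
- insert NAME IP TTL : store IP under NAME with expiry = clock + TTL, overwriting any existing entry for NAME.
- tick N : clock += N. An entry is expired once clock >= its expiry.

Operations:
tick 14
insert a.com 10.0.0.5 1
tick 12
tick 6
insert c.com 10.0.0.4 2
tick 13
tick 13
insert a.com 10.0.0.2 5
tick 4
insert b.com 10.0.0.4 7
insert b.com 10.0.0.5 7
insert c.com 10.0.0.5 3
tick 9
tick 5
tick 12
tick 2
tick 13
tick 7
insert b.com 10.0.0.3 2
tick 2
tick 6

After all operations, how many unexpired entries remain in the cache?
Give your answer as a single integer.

Op 1: tick 14 -> clock=14.
Op 2: insert a.com -> 10.0.0.5 (expiry=14+1=15). clock=14
Op 3: tick 12 -> clock=26. purged={a.com}
Op 4: tick 6 -> clock=32.
Op 5: insert c.com -> 10.0.0.4 (expiry=32+2=34). clock=32
Op 6: tick 13 -> clock=45. purged={c.com}
Op 7: tick 13 -> clock=58.
Op 8: insert a.com -> 10.0.0.2 (expiry=58+5=63). clock=58
Op 9: tick 4 -> clock=62.
Op 10: insert b.com -> 10.0.0.4 (expiry=62+7=69). clock=62
Op 11: insert b.com -> 10.0.0.5 (expiry=62+7=69). clock=62
Op 12: insert c.com -> 10.0.0.5 (expiry=62+3=65). clock=62
Op 13: tick 9 -> clock=71. purged={a.com,b.com,c.com}
Op 14: tick 5 -> clock=76.
Op 15: tick 12 -> clock=88.
Op 16: tick 2 -> clock=90.
Op 17: tick 13 -> clock=103.
Op 18: tick 7 -> clock=110.
Op 19: insert b.com -> 10.0.0.3 (expiry=110+2=112). clock=110
Op 20: tick 2 -> clock=112. purged={b.com}
Op 21: tick 6 -> clock=118.
Final cache (unexpired): {} -> size=0

Answer: 0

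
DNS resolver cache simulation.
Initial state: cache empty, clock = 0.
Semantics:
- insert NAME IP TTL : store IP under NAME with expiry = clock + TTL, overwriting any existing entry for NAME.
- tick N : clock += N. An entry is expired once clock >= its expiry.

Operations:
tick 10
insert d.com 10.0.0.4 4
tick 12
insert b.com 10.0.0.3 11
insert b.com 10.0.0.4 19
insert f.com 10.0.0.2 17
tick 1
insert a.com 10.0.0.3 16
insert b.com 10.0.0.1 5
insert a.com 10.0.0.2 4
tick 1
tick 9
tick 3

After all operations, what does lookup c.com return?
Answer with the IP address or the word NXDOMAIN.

Op 1: tick 10 -> clock=10.
Op 2: insert d.com -> 10.0.0.4 (expiry=10+4=14). clock=10
Op 3: tick 12 -> clock=22. purged={d.com}
Op 4: insert b.com -> 10.0.0.3 (expiry=22+11=33). clock=22
Op 5: insert b.com -> 10.0.0.4 (expiry=22+19=41). clock=22
Op 6: insert f.com -> 10.0.0.2 (expiry=22+17=39). clock=22
Op 7: tick 1 -> clock=23.
Op 8: insert a.com -> 10.0.0.3 (expiry=23+16=39). clock=23
Op 9: insert b.com -> 10.0.0.1 (expiry=23+5=28). clock=23
Op 10: insert a.com -> 10.0.0.2 (expiry=23+4=27). clock=23
Op 11: tick 1 -> clock=24.
Op 12: tick 9 -> clock=33. purged={a.com,b.com}
Op 13: tick 3 -> clock=36.
lookup c.com: not in cache (expired or never inserted)

Answer: NXDOMAIN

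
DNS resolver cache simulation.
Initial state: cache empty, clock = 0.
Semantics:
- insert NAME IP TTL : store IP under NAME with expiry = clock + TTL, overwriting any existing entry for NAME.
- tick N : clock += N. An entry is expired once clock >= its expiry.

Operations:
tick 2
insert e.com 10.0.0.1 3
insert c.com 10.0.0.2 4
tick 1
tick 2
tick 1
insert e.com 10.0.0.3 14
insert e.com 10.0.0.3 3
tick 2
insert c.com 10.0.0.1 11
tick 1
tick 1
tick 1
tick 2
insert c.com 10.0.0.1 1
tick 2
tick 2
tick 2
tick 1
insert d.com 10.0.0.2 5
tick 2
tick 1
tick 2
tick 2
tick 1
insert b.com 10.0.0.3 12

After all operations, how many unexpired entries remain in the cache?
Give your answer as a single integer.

Op 1: tick 2 -> clock=2.
Op 2: insert e.com -> 10.0.0.1 (expiry=2+3=5). clock=2
Op 3: insert c.com -> 10.0.0.2 (expiry=2+4=6). clock=2
Op 4: tick 1 -> clock=3.
Op 5: tick 2 -> clock=5. purged={e.com}
Op 6: tick 1 -> clock=6. purged={c.com}
Op 7: insert e.com -> 10.0.0.3 (expiry=6+14=20). clock=6
Op 8: insert e.com -> 10.0.0.3 (expiry=6+3=9). clock=6
Op 9: tick 2 -> clock=8.
Op 10: insert c.com -> 10.0.0.1 (expiry=8+11=19). clock=8
Op 11: tick 1 -> clock=9. purged={e.com}
Op 12: tick 1 -> clock=10.
Op 13: tick 1 -> clock=11.
Op 14: tick 2 -> clock=13.
Op 15: insert c.com -> 10.0.0.1 (expiry=13+1=14). clock=13
Op 16: tick 2 -> clock=15. purged={c.com}
Op 17: tick 2 -> clock=17.
Op 18: tick 2 -> clock=19.
Op 19: tick 1 -> clock=20.
Op 20: insert d.com -> 10.0.0.2 (expiry=20+5=25). clock=20
Op 21: tick 2 -> clock=22.
Op 22: tick 1 -> clock=23.
Op 23: tick 2 -> clock=25. purged={d.com}
Op 24: tick 2 -> clock=27.
Op 25: tick 1 -> clock=28.
Op 26: insert b.com -> 10.0.0.3 (expiry=28+12=40). clock=28
Final cache (unexpired): {b.com} -> size=1

Answer: 1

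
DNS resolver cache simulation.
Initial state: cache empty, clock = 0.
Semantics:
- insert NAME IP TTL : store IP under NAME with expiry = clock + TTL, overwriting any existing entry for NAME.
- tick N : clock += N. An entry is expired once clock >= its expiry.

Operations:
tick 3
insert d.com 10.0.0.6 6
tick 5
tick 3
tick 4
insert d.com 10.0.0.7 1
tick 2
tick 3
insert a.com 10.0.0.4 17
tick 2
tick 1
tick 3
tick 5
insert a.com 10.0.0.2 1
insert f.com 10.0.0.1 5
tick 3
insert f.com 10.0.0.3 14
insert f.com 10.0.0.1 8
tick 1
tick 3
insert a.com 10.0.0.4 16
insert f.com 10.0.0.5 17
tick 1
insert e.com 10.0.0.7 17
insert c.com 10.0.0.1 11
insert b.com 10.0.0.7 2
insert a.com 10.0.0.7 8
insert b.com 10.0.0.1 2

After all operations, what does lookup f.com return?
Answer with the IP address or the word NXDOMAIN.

Answer: 10.0.0.5

Derivation:
Op 1: tick 3 -> clock=3.
Op 2: insert d.com -> 10.0.0.6 (expiry=3+6=9). clock=3
Op 3: tick 5 -> clock=8.
Op 4: tick 3 -> clock=11. purged={d.com}
Op 5: tick 4 -> clock=15.
Op 6: insert d.com -> 10.0.0.7 (expiry=15+1=16). clock=15
Op 7: tick 2 -> clock=17. purged={d.com}
Op 8: tick 3 -> clock=20.
Op 9: insert a.com -> 10.0.0.4 (expiry=20+17=37). clock=20
Op 10: tick 2 -> clock=22.
Op 11: tick 1 -> clock=23.
Op 12: tick 3 -> clock=26.
Op 13: tick 5 -> clock=31.
Op 14: insert a.com -> 10.0.0.2 (expiry=31+1=32). clock=31
Op 15: insert f.com -> 10.0.0.1 (expiry=31+5=36). clock=31
Op 16: tick 3 -> clock=34. purged={a.com}
Op 17: insert f.com -> 10.0.0.3 (expiry=34+14=48). clock=34
Op 18: insert f.com -> 10.0.0.1 (expiry=34+8=42). clock=34
Op 19: tick 1 -> clock=35.
Op 20: tick 3 -> clock=38.
Op 21: insert a.com -> 10.0.0.4 (expiry=38+16=54). clock=38
Op 22: insert f.com -> 10.0.0.5 (expiry=38+17=55). clock=38
Op 23: tick 1 -> clock=39.
Op 24: insert e.com -> 10.0.0.7 (expiry=39+17=56). clock=39
Op 25: insert c.com -> 10.0.0.1 (expiry=39+11=50). clock=39
Op 26: insert b.com -> 10.0.0.7 (expiry=39+2=41). clock=39
Op 27: insert a.com -> 10.0.0.7 (expiry=39+8=47). clock=39
Op 28: insert b.com -> 10.0.0.1 (expiry=39+2=41). clock=39
lookup f.com: present, ip=10.0.0.5 expiry=55 > clock=39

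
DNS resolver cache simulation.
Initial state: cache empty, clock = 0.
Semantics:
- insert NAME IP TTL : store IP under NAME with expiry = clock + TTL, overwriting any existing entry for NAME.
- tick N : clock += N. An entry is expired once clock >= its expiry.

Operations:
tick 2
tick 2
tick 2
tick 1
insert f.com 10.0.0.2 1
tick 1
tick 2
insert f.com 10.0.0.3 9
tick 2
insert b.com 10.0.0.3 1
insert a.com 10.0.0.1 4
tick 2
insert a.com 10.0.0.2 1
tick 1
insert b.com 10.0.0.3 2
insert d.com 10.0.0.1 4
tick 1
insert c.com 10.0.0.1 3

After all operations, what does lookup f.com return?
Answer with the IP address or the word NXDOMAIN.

Op 1: tick 2 -> clock=2.
Op 2: tick 2 -> clock=4.
Op 3: tick 2 -> clock=6.
Op 4: tick 1 -> clock=7.
Op 5: insert f.com -> 10.0.0.2 (expiry=7+1=8). clock=7
Op 6: tick 1 -> clock=8. purged={f.com}
Op 7: tick 2 -> clock=10.
Op 8: insert f.com -> 10.0.0.3 (expiry=10+9=19). clock=10
Op 9: tick 2 -> clock=12.
Op 10: insert b.com -> 10.0.0.3 (expiry=12+1=13). clock=12
Op 11: insert a.com -> 10.0.0.1 (expiry=12+4=16). clock=12
Op 12: tick 2 -> clock=14. purged={b.com}
Op 13: insert a.com -> 10.0.0.2 (expiry=14+1=15). clock=14
Op 14: tick 1 -> clock=15. purged={a.com}
Op 15: insert b.com -> 10.0.0.3 (expiry=15+2=17). clock=15
Op 16: insert d.com -> 10.0.0.1 (expiry=15+4=19). clock=15
Op 17: tick 1 -> clock=16.
Op 18: insert c.com -> 10.0.0.1 (expiry=16+3=19). clock=16
lookup f.com: present, ip=10.0.0.3 expiry=19 > clock=16

Answer: 10.0.0.3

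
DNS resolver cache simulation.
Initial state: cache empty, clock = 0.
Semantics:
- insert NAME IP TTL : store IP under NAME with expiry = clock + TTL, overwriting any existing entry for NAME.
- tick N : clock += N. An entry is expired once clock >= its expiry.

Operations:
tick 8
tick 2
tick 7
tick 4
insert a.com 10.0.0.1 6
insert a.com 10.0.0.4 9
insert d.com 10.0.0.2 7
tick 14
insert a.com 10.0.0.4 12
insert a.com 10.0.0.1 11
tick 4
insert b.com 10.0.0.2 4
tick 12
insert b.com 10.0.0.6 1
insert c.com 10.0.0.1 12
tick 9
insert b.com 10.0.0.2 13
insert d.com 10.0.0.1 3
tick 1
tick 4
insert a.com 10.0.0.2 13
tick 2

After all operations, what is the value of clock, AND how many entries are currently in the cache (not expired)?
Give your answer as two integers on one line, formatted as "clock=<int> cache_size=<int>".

Op 1: tick 8 -> clock=8.
Op 2: tick 2 -> clock=10.
Op 3: tick 7 -> clock=17.
Op 4: tick 4 -> clock=21.
Op 5: insert a.com -> 10.0.0.1 (expiry=21+6=27). clock=21
Op 6: insert a.com -> 10.0.0.4 (expiry=21+9=30). clock=21
Op 7: insert d.com -> 10.0.0.2 (expiry=21+7=28). clock=21
Op 8: tick 14 -> clock=35. purged={a.com,d.com}
Op 9: insert a.com -> 10.0.0.4 (expiry=35+12=47). clock=35
Op 10: insert a.com -> 10.0.0.1 (expiry=35+11=46). clock=35
Op 11: tick 4 -> clock=39.
Op 12: insert b.com -> 10.0.0.2 (expiry=39+4=43). clock=39
Op 13: tick 12 -> clock=51. purged={a.com,b.com}
Op 14: insert b.com -> 10.0.0.6 (expiry=51+1=52). clock=51
Op 15: insert c.com -> 10.0.0.1 (expiry=51+12=63). clock=51
Op 16: tick 9 -> clock=60. purged={b.com}
Op 17: insert b.com -> 10.0.0.2 (expiry=60+13=73). clock=60
Op 18: insert d.com -> 10.0.0.1 (expiry=60+3=63). clock=60
Op 19: tick 1 -> clock=61.
Op 20: tick 4 -> clock=65. purged={c.com,d.com}
Op 21: insert a.com -> 10.0.0.2 (expiry=65+13=78). clock=65
Op 22: tick 2 -> clock=67.
Final clock = 67
Final cache (unexpired): {a.com,b.com} -> size=2

Answer: clock=67 cache_size=2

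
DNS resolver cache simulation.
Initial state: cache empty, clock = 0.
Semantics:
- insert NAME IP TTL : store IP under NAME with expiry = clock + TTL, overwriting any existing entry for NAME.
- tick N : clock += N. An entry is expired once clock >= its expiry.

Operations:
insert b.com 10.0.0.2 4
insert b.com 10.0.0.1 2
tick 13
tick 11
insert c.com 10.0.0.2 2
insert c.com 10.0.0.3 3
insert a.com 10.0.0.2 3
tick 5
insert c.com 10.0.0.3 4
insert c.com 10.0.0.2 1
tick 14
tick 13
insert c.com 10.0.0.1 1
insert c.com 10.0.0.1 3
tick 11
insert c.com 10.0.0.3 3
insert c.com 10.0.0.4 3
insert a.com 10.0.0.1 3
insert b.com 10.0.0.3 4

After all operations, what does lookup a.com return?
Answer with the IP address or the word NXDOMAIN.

Answer: 10.0.0.1

Derivation:
Op 1: insert b.com -> 10.0.0.2 (expiry=0+4=4). clock=0
Op 2: insert b.com -> 10.0.0.1 (expiry=0+2=2). clock=0
Op 3: tick 13 -> clock=13. purged={b.com}
Op 4: tick 11 -> clock=24.
Op 5: insert c.com -> 10.0.0.2 (expiry=24+2=26). clock=24
Op 6: insert c.com -> 10.0.0.3 (expiry=24+3=27). clock=24
Op 7: insert a.com -> 10.0.0.2 (expiry=24+3=27). clock=24
Op 8: tick 5 -> clock=29. purged={a.com,c.com}
Op 9: insert c.com -> 10.0.0.3 (expiry=29+4=33). clock=29
Op 10: insert c.com -> 10.0.0.2 (expiry=29+1=30). clock=29
Op 11: tick 14 -> clock=43. purged={c.com}
Op 12: tick 13 -> clock=56.
Op 13: insert c.com -> 10.0.0.1 (expiry=56+1=57). clock=56
Op 14: insert c.com -> 10.0.0.1 (expiry=56+3=59). clock=56
Op 15: tick 11 -> clock=67. purged={c.com}
Op 16: insert c.com -> 10.0.0.3 (expiry=67+3=70). clock=67
Op 17: insert c.com -> 10.0.0.4 (expiry=67+3=70). clock=67
Op 18: insert a.com -> 10.0.0.1 (expiry=67+3=70). clock=67
Op 19: insert b.com -> 10.0.0.3 (expiry=67+4=71). clock=67
lookup a.com: present, ip=10.0.0.1 expiry=70 > clock=67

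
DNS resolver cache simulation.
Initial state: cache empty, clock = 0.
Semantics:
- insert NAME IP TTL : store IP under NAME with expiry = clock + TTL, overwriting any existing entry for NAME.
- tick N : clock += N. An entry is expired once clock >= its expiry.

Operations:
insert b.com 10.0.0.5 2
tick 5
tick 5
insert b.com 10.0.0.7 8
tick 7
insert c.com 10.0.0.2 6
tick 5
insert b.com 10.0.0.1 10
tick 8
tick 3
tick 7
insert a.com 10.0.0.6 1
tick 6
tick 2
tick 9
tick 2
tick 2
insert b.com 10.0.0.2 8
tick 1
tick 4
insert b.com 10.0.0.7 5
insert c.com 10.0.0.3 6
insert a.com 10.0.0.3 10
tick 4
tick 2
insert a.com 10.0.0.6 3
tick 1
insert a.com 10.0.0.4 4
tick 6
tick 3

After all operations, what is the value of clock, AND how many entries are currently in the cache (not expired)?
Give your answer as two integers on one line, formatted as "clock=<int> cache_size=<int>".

Answer: clock=82 cache_size=0

Derivation:
Op 1: insert b.com -> 10.0.0.5 (expiry=0+2=2). clock=0
Op 2: tick 5 -> clock=5. purged={b.com}
Op 3: tick 5 -> clock=10.
Op 4: insert b.com -> 10.0.0.7 (expiry=10+8=18). clock=10
Op 5: tick 7 -> clock=17.
Op 6: insert c.com -> 10.0.0.2 (expiry=17+6=23). clock=17
Op 7: tick 5 -> clock=22. purged={b.com}
Op 8: insert b.com -> 10.0.0.1 (expiry=22+10=32). clock=22
Op 9: tick 8 -> clock=30. purged={c.com}
Op 10: tick 3 -> clock=33. purged={b.com}
Op 11: tick 7 -> clock=40.
Op 12: insert a.com -> 10.0.0.6 (expiry=40+1=41). clock=40
Op 13: tick 6 -> clock=46. purged={a.com}
Op 14: tick 2 -> clock=48.
Op 15: tick 9 -> clock=57.
Op 16: tick 2 -> clock=59.
Op 17: tick 2 -> clock=61.
Op 18: insert b.com -> 10.0.0.2 (expiry=61+8=69). clock=61
Op 19: tick 1 -> clock=62.
Op 20: tick 4 -> clock=66.
Op 21: insert b.com -> 10.0.0.7 (expiry=66+5=71). clock=66
Op 22: insert c.com -> 10.0.0.3 (expiry=66+6=72). clock=66
Op 23: insert a.com -> 10.0.0.3 (expiry=66+10=76). clock=66
Op 24: tick 4 -> clock=70.
Op 25: tick 2 -> clock=72. purged={b.com,c.com}
Op 26: insert a.com -> 10.0.0.6 (expiry=72+3=75). clock=72
Op 27: tick 1 -> clock=73.
Op 28: insert a.com -> 10.0.0.4 (expiry=73+4=77). clock=73
Op 29: tick 6 -> clock=79. purged={a.com}
Op 30: tick 3 -> clock=82.
Final clock = 82
Final cache (unexpired): {} -> size=0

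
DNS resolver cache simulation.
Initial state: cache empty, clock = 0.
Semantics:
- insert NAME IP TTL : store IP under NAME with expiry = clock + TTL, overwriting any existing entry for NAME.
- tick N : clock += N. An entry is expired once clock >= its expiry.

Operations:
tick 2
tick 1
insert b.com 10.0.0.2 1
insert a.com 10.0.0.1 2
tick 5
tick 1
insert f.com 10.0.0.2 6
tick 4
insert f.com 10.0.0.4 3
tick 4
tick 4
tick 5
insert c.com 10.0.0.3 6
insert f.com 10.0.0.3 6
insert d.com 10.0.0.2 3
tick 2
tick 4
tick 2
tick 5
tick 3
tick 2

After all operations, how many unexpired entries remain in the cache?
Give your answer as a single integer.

Answer: 0

Derivation:
Op 1: tick 2 -> clock=2.
Op 2: tick 1 -> clock=3.
Op 3: insert b.com -> 10.0.0.2 (expiry=3+1=4). clock=3
Op 4: insert a.com -> 10.0.0.1 (expiry=3+2=5). clock=3
Op 5: tick 5 -> clock=8. purged={a.com,b.com}
Op 6: tick 1 -> clock=9.
Op 7: insert f.com -> 10.0.0.2 (expiry=9+6=15). clock=9
Op 8: tick 4 -> clock=13.
Op 9: insert f.com -> 10.0.0.4 (expiry=13+3=16). clock=13
Op 10: tick 4 -> clock=17. purged={f.com}
Op 11: tick 4 -> clock=21.
Op 12: tick 5 -> clock=26.
Op 13: insert c.com -> 10.0.0.3 (expiry=26+6=32). clock=26
Op 14: insert f.com -> 10.0.0.3 (expiry=26+6=32). clock=26
Op 15: insert d.com -> 10.0.0.2 (expiry=26+3=29). clock=26
Op 16: tick 2 -> clock=28.
Op 17: tick 4 -> clock=32. purged={c.com,d.com,f.com}
Op 18: tick 2 -> clock=34.
Op 19: tick 5 -> clock=39.
Op 20: tick 3 -> clock=42.
Op 21: tick 2 -> clock=44.
Final cache (unexpired): {} -> size=0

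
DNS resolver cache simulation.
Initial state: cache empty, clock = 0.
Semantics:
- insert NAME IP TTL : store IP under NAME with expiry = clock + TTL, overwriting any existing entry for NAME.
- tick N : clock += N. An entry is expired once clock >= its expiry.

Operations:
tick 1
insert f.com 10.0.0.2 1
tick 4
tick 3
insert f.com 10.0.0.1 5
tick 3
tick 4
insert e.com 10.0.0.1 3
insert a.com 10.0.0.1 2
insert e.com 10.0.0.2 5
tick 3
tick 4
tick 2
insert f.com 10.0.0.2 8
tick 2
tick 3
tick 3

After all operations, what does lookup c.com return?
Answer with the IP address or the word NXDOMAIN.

Answer: NXDOMAIN

Derivation:
Op 1: tick 1 -> clock=1.
Op 2: insert f.com -> 10.0.0.2 (expiry=1+1=2). clock=1
Op 3: tick 4 -> clock=5. purged={f.com}
Op 4: tick 3 -> clock=8.
Op 5: insert f.com -> 10.0.0.1 (expiry=8+5=13). clock=8
Op 6: tick 3 -> clock=11.
Op 7: tick 4 -> clock=15. purged={f.com}
Op 8: insert e.com -> 10.0.0.1 (expiry=15+3=18). clock=15
Op 9: insert a.com -> 10.0.0.1 (expiry=15+2=17). clock=15
Op 10: insert e.com -> 10.0.0.2 (expiry=15+5=20). clock=15
Op 11: tick 3 -> clock=18. purged={a.com}
Op 12: tick 4 -> clock=22. purged={e.com}
Op 13: tick 2 -> clock=24.
Op 14: insert f.com -> 10.0.0.2 (expiry=24+8=32). clock=24
Op 15: tick 2 -> clock=26.
Op 16: tick 3 -> clock=29.
Op 17: tick 3 -> clock=32. purged={f.com}
lookup c.com: not in cache (expired or never inserted)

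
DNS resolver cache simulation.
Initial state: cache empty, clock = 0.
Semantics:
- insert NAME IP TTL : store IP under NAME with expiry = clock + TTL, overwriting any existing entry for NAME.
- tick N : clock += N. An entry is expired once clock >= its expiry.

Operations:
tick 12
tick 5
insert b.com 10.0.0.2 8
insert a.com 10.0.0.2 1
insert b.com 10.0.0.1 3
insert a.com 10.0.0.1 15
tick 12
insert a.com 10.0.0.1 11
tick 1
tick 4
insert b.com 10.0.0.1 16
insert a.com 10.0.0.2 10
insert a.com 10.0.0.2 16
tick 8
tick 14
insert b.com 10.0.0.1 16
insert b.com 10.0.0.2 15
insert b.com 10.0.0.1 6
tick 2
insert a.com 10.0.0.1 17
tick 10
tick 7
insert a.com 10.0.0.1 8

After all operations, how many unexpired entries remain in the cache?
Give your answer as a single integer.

Op 1: tick 12 -> clock=12.
Op 2: tick 5 -> clock=17.
Op 3: insert b.com -> 10.0.0.2 (expiry=17+8=25). clock=17
Op 4: insert a.com -> 10.0.0.2 (expiry=17+1=18). clock=17
Op 5: insert b.com -> 10.0.0.1 (expiry=17+3=20). clock=17
Op 6: insert a.com -> 10.0.0.1 (expiry=17+15=32). clock=17
Op 7: tick 12 -> clock=29. purged={b.com}
Op 8: insert a.com -> 10.0.0.1 (expiry=29+11=40). clock=29
Op 9: tick 1 -> clock=30.
Op 10: tick 4 -> clock=34.
Op 11: insert b.com -> 10.0.0.1 (expiry=34+16=50). clock=34
Op 12: insert a.com -> 10.0.0.2 (expiry=34+10=44). clock=34
Op 13: insert a.com -> 10.0.0.2 (expiry=34+16=50). clock=34
Op 14: tick 8 -> clock=42.
Op 15: tick 14 -> clock=56. purged={a.com,b.com}
Op 16: insert b.com -> 10.0.0.1 (expiry=56+16=72). clock=56
Op 17: insert b.com -> 10.0.0.2 (expiry=56+15=71). clock=56
Op 18: insert b.com -> 10.0.0.1 (expiry=56+6=62). clock=56
Op 19: tick 2 -> clock=58.
Op 20: insert a.com -> 10.0.0.1 (expiry=58+17=75). clock=58
Op 21: tick 10 -> clock=68. purged={b.com}
Op 22: tick 7 -> clock=75. purged={a.com}
Op 23: insert a.com -> 10.0.0.1 (expiry=75+8=83). clock=75
Final cache (unexpired): {a.com} -> size=1

Answer: 1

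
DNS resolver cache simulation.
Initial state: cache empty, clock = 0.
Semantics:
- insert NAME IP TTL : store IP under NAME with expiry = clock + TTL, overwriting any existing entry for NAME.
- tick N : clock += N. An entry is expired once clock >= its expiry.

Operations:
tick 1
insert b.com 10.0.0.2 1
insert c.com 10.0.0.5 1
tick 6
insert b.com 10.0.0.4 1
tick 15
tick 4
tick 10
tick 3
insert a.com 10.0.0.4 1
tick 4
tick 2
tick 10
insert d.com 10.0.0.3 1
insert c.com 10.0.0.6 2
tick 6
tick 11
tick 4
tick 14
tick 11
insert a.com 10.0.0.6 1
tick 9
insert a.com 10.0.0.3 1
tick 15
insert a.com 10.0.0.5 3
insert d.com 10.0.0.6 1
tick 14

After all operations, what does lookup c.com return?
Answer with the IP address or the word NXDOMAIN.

Op 1: tick 1 -> clock=1.
Op 2: insert b.com -> 10.0.0.2 (expiry=1+1=2). clock=1
Op 3: insert c.com -> 10.0.0.5 (expiry=1+1=2). clock=1
Op 4: tick 6 -> clock=7. purged={b.com,c.com}
Op 5: insert b.com -> 10.0.0.4 (expiry=7+1=8). clock=7
Op 6: tick 15 -> clock=22. purged={b.com}
Op 7: tick 4 -> clock=26.
Op 8: tick 10 -> clock=36.
Op 9: tick 3 -> clock=39.
Op 10: insert a.com -> 10.0.0.4 (expiry=39+1=40). clock=39
Op 11: tick 4 -> clock=43. purged={a.com}
Op 12: tick 2 -> clock=45.
Op 13: tick 10 -> clock=55.
Op 14: insert d.com -> 10.0.0.3 (expiry=55+1=56). clock=55
Op 15: insert c.com -> 10.0.0.6 (expiry=55+2=57). clock=55
Op 16: tick 6 -> clock=61. purged={c.com,d.com}
Op 17: tick 11 -> clock=72.
Op 18: tick 4 -> clock=76.
Op 19: tick 14 -> clock=90.
Op 20: tick 11 -> clock=101.
Op 21: insert a.com -> 10.0.0.6 (expiry=101+1=102). clock=101
Op 22: tick 9 -> clock=110. purged={a.com}
Op 23: insert a.com -> 10.0.0.3 (expiry=110+1=111). clock=110
Op 24: tick 15 -> clock=125. purged={a.com}
Op 25: insert a.com -> 10.0.0.5 (expiry=125+3=128). clock=125
Op 26: insert d.com -> 10.0.0.6 (expiry=125+1=126). clock=125
Op 27: tick 14 -> clock=139. purged={a.com,d.com}
lookup c.com: not in cache (expired or never inserted)

Answer: NXDOMAIN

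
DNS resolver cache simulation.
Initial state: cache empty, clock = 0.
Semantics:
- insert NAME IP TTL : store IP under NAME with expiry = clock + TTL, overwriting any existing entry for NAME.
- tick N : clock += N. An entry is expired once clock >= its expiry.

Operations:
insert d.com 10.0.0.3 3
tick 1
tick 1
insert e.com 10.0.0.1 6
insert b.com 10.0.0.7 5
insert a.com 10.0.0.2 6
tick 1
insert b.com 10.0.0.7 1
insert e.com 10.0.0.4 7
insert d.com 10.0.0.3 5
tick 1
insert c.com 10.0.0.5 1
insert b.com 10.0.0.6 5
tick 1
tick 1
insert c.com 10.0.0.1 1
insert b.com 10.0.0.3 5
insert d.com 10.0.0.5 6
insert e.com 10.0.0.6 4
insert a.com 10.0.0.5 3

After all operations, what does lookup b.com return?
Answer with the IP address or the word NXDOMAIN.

Op 1: insert d.com -> 10.0.0.3 (expiry=0+3=3). clock=0
Op 2: tick 1 -> clock=1.
Op 3: tick 1 -> clock=2.
Op 4: insert e.com -> 10.0.0.1 (expiry=2+6=8). clock=2
Op 5: insert b.com -> 10.0.0.7 (expiry=2+5=7). clock=2
Op 6: insert a.com -> 10.0.0.2 (expiry=2+6=8). clock=2
Op 7: tick 1 -> clock=3. purged={d.com}
Op 8: insert b.com -> 10.0.0.7 (expiry=3+1=4). clock=3
Op 9: insert e.com -> 10.0.0.4 (expiry=3+7=10). clock=3
Op 10: insert d.com -> 10.0.0.3 (expiry=3+5=8). clock=3
Op 11: tick 1 -> clock=4. purged={b.com}
Op 12: insert c.com -> 10.0.0.5 (expiry=4+1=5). clock=4
Op 13: insert b.com -> 10.0.0.6 (expiry=4+5=9). clock=4
Op 14: tick 1 -> clock=5. purged={c.com}
Op 15: tick 1 -> clock=6.
Op 16: insert c.com -> 10.0.0.1 (expiry=6+1=7). clock=6
Op 17: insert b.com -> 10.0.0.3 (expiry=6+5=11). clock=6
Op 18: insert d.com -> 10.0.0.5 (expiry=6+6=12). clock=6
Op 19: insert e.com -> 10.0.0.6 (expiry=6+4=10). clock=6
Op 20: insert a.com -> 10.0.0.5 (expiry=6+3=9). clock=6
lookup b.com: present, ip=10.0.0.3 expiry=11 > clock=6

Answer: 10.0.0.3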